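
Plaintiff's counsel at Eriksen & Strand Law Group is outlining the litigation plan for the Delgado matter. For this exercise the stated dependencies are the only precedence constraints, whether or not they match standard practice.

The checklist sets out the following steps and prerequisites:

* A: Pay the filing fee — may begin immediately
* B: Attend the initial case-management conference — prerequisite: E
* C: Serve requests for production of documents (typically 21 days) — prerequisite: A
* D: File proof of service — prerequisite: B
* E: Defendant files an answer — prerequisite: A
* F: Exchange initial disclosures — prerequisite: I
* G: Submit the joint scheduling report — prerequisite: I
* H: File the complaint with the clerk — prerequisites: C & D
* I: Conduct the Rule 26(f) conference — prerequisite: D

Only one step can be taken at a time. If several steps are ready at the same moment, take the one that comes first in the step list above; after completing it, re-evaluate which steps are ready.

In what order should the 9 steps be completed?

A → C → E → B → D → H → I → F → G

A has no prerequisites → A first.
C and E are both available; C is listed earlier → C.
That leaves E as the only ready step → E.
Next only B has its prerequisites met → B.
D is the only step now ready → D.
Ready: H and I. H is listed earlier → H.
I needed D, now all done → I.
Now F and G have their prerequisites met. F is listed earlier, so F next.
That leaves G as the only ready step → G.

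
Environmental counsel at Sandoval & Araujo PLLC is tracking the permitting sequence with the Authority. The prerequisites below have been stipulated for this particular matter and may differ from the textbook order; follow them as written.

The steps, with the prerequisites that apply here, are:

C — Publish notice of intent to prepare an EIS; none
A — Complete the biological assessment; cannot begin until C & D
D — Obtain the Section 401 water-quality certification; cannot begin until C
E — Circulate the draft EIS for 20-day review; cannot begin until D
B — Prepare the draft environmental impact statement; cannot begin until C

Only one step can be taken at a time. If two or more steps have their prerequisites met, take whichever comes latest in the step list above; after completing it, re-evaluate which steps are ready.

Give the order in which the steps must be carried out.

C B D E A

C is the only step with nothing outstanding, so it goes first.
B and D are both available; B is listed later → B.
D needed C, now all done → D.
Now E and A have their prerequisites met. E is listed later, so E next.
Next only A has its prerequisites met → A.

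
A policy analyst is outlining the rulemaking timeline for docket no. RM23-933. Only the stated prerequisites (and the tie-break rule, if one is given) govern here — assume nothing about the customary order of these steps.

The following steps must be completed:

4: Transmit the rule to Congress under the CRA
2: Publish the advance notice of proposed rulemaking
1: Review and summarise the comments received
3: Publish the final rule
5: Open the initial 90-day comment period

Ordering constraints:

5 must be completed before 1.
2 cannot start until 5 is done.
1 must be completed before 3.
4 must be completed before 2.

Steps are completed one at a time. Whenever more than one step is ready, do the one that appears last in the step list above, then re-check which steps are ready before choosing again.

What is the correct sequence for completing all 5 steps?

5 1 3 4 2

5 and 4 have no prerequisites; 5 is listed later, so 5 is first.
1 now also ready, so the ready set is {1, 4}; 1 is listed later → 1.
Now 3 and 4 have their prerequisites met. 3 is listed later, so 3 next.
That leaves 4 as the only ready step → 4.
That leaves 2 as the only ready step → 2.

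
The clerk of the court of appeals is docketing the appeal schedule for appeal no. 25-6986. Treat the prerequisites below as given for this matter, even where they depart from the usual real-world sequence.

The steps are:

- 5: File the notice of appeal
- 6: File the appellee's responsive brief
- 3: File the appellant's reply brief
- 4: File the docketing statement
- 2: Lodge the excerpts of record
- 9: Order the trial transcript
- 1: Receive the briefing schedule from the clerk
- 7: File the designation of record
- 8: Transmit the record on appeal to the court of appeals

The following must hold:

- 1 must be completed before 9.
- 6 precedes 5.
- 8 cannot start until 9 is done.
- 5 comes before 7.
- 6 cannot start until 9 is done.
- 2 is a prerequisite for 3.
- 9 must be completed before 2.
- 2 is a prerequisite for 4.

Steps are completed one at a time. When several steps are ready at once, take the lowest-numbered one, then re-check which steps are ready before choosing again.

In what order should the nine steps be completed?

1 has no prerequisites → 1 first.
9 needed 1, now all done → 9.
Now 2, 6 and 8 have their prerequisites met. 2 has the earlier label, so 2 next.
3 and 4 now also ready, so the ready set is {3, 4, 6, 8}; 3 has the earlier label → 3.
4, 6 and 8 are all available; 4 has the earlier label → 4.
Ready: 6 and 8. 6 has the earlier label → 6.
5 now also ready, so the ready set is {5, 8}; 5 has the earlier label → 5.
7 now also ready, so the ready set is {7, 8}; 7 has the earlier label → 7.
8 needed 9, now all done → 8.

1 9 2 3 4 6 5 7 8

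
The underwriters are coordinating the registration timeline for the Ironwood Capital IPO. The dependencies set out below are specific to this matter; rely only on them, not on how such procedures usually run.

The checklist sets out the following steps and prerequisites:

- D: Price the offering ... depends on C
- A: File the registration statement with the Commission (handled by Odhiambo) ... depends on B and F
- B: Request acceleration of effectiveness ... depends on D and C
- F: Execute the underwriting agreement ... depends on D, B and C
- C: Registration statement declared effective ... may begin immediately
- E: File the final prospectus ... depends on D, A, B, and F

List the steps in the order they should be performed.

C → D → B → F → A → E

Only C has no prerequisites, so it is first.
Next only D has its prerequisites met → D.
Next only B has its prerequisites met → B.
F needed D, B and C, now all done → F.
A needed B and F, now all done → A.
E needed D, A, B and F, now all done → E.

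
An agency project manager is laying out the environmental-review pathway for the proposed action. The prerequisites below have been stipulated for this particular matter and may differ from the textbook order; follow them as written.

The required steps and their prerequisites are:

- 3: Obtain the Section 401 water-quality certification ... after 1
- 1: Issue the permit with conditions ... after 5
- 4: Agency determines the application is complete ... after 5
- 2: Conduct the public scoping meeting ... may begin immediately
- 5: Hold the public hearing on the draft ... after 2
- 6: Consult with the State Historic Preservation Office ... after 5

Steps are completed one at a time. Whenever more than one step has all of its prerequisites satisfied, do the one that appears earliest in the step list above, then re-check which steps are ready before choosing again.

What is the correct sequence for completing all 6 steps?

2, 5, 1, 3, 4, 6

Only 2 has no prerequisites, so it is first.
That leaves 5 as the only ready step → 5.
Ready: 1, 4 and 6. 1 is listed earlier → 1.
3 now also ready, so the ready set is {3, 4, 6}; 3 is listed earlier → 3.
4 and 6 are both available; 4 is listed earlier → 4.
6 needed 5, now all done → 6.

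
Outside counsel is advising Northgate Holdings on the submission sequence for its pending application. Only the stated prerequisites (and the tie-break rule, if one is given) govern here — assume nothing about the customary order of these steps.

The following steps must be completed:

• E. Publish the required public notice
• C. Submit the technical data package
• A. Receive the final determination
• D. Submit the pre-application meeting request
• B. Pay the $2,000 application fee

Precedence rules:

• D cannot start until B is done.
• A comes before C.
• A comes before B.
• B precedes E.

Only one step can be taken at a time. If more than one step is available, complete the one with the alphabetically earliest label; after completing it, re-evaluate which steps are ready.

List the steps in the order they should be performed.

A is the only step with nothing outstanding, so it goes first.
Now B and C have their prerequisites met. B has the earlier label, so B next.
D and E now also ready, so the ready set is {C, D, E}; C has the earlier label → C.
D and E are both available; D has the earlier label → D.
E is the only step now ready → E.

A, B, C, D, E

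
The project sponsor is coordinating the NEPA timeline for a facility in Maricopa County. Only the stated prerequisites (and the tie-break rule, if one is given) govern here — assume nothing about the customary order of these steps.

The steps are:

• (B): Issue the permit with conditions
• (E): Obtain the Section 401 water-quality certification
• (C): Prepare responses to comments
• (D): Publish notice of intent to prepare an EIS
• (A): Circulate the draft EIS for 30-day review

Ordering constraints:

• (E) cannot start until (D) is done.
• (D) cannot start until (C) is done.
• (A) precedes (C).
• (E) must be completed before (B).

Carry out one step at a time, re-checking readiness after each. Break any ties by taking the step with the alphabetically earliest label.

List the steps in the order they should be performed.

(A) is the only step with nothing outstanding, so it goes first.
That leaves (C) as the only ready step → (C).
Next only (D) has its prerequisites met → (D).
(E) needed (D), now all done → (E).
Next only (B) has its prerequisites met → (B).

(A), (C), (D), (E), (B)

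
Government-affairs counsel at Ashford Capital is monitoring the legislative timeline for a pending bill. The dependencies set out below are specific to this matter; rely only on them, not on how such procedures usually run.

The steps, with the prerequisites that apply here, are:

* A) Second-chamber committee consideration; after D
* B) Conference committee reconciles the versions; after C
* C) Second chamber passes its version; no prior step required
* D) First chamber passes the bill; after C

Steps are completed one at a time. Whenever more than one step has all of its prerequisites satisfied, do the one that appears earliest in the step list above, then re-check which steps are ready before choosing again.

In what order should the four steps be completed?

Only C has no prerequisites, so it is first.
Ready: B and D. B is listed earlier → B.
D is the only step now ready → D.
That leaves A as the only ready step → A.

C, B, D, A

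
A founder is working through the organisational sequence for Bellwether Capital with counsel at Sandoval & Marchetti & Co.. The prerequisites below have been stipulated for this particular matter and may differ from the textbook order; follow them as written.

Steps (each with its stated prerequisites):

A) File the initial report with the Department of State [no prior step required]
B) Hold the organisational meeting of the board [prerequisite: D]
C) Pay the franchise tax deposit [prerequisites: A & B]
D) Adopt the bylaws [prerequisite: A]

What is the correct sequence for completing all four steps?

Only A has no prerequisites, so it is first.
D is the only step now ready → D.
That leaves B as the only ready step → B.
C is the only step now ready → C.

A → D → B → C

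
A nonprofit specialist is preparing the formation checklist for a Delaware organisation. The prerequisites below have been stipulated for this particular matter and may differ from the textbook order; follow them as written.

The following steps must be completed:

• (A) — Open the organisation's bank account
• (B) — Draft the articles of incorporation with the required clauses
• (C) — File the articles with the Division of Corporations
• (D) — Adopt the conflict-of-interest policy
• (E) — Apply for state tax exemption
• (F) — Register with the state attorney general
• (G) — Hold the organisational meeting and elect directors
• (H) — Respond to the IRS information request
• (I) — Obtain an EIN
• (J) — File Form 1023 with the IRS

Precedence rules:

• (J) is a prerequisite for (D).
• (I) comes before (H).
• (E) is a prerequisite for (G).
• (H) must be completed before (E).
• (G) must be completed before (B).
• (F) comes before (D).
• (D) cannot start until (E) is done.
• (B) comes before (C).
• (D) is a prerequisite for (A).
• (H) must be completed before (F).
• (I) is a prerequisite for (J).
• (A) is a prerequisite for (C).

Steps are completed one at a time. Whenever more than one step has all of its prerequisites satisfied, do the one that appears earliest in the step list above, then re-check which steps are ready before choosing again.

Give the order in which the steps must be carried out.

(I), (H), (E), (F), (G), (B), (J), (D), (A), (C)

Only (I) has no prerequisites, so it is first.
(H) and (J) are both available; (H) is listed earlier → (H).
(E), (F) and (J) are all available; (E) is listed earlier → (E).
Now (F), (G) and (J) have their prerequisites met. (F) is listed earlier, so (F) next.
(G) and (J) are both available; (G) is listed earlier → (G).
(B) and (J) are both available; (B) is listed earlier → (B).
(J) is the only step now ready → (J).
(D) is the only step now ready → (D).
(A) needed (D), now all done → (A).
(C) is the only step now ready → (C).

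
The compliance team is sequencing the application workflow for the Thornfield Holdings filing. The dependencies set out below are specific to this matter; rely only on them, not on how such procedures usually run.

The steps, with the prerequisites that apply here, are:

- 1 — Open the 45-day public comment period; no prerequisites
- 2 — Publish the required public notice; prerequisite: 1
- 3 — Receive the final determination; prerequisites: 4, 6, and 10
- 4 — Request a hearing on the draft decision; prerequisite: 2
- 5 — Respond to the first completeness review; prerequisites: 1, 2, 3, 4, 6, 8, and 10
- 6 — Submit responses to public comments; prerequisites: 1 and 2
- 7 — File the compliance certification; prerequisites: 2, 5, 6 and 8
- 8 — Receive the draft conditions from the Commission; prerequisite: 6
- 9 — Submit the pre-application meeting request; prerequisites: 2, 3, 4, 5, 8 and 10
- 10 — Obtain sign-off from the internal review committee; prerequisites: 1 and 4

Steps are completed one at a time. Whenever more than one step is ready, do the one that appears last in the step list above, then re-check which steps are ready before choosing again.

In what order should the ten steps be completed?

Only 1 has no prerequisites, so it is first.
That leaves 2 as the only ready step → 2.
6 and 4 are both available; 6 is listed later → 6.
8 and 4 are both available; 8 is listed later → 8.
That leaves 4 as the only ready step → 4.
10 needed 4 and 1, now all done → 10.
3 needed 10, 6 and 4, now all done → 3.
Next only 5 has its prerequisites met → 5.
Ready: 9 and 7. 9 is listed later → 9.
7 needed 8, 6, 5 and 2, now all done → 7.

1, 2, 6, 8, 4, 10, 3, 5, 9, 7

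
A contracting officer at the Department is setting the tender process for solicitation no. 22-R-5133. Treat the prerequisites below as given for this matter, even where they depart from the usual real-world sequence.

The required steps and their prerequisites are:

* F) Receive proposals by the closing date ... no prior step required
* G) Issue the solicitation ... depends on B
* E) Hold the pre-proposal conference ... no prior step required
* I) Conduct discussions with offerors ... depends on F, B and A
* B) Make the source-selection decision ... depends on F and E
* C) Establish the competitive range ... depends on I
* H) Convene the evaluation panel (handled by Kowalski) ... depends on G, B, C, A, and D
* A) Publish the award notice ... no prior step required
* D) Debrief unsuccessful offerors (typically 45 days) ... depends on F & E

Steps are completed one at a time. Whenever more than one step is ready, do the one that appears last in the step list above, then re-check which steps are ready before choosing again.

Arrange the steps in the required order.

A E F D B I C G H

Nothing is required for A, E and F. A is listed later → A first.
Ready: E and F. E is listed later → E.
That leaves F as the only ready step → F.
D and B are both available; D is listed later → D.
Next only B has its prerequisites met → B.
I and G are both available; I is listed later → I.
C and G are both available; C is listed later → C.
G is the only step now ready → G.
H needed D, A, C, B and G, now all done → H.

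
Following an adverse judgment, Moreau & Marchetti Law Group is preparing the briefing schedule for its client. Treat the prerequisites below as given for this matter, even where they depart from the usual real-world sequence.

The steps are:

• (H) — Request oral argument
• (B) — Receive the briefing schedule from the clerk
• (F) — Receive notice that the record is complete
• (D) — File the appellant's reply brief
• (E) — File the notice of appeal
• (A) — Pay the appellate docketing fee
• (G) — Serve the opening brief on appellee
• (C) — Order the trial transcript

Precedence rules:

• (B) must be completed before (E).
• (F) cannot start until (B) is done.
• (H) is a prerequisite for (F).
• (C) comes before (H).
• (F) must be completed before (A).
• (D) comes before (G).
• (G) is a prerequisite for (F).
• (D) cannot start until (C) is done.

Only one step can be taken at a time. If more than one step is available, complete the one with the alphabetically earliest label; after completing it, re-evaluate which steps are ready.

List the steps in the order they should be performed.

(B) → (C) → (D) → (E) → (G) → (H) → (F) → (A)

Nothing is required for (B) and (C). (B) has the earlier label → (B) first.
(E) now also ready, so the ready set is {(C), (E)}; (C) has the earlier label → (C).
(D) and (H) now also ready, so the ready set is {(D), (E), (H)}; (D) has the earlier label → (D).
Ready: (E), (G) and (H). (E) has the earlier label → (E).
(G) and (H) are both available; (G) has the earlier label → (G).
That leaves (H) as the only ready step → (H).
(F) needed (B), (G) and (H), now all done → (F).
(A) is the only step now ready → (A).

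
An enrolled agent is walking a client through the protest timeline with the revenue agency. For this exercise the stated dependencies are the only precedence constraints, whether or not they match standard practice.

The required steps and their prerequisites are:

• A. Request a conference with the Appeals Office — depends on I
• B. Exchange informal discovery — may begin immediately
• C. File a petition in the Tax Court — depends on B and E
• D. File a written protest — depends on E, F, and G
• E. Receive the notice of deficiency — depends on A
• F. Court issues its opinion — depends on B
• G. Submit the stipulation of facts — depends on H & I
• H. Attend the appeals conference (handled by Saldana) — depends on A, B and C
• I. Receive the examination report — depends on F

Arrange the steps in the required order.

B is the only step with nothing outstanding, so it goes first.
Next only F has its prerequisites met → F.
I needed F, now all done → I.
That leaves A as the only ready step → A.
E is the only step now ready → E.
That leaves C as the only ready step → C.
That leaves H as the only ready step → H.
G is the only step now ready → G.
D is the only step now ready → D.

B, F, I, A, E, C, H, G, D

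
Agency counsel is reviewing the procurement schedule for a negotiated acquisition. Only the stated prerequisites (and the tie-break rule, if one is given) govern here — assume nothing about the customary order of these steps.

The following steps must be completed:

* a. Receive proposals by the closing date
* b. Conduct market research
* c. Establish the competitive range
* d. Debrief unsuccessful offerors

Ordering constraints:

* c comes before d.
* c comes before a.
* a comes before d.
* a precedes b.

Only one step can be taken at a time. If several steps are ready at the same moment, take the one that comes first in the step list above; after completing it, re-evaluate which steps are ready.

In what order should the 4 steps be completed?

c → a → b → d

Only c has no prerequisites, so it is first.
a needed c, now all done → a.
Now b and d have their prerequisites met. b is listed earlier, so b next.
d needed a and c, now all done → d.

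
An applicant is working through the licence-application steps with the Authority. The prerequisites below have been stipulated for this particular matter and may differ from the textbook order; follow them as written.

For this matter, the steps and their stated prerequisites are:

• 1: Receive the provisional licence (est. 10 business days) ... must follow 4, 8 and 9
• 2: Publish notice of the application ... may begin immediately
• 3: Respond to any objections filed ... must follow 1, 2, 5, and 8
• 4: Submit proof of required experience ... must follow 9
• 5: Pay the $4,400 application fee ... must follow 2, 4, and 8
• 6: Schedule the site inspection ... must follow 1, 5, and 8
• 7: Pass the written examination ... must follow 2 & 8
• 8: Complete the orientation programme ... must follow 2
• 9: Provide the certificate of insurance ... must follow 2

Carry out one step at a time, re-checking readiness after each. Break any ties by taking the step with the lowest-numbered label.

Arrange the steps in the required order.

2 is the only step with nothing outstanding, so it goes first.
Ready: 8 and 9. 8 has the earlier label → 8.
7 now also ready, so the ready set is {7, 9}; 7 has the earlier label → 7.
Next only 9 has its prerequisites met → 9.
That leaves 4 as the only ready step → 4.
Ready: 1 and 5. 1 has the earlier label → 1.
5 is the only step now ready → 5.
Ready: 3 and 6. 3 has the earlier label → 3.
6 needed 1, 5 and 8, now all done → 6.

2, 8, 7, 9, 4, 1, 5, 3, 6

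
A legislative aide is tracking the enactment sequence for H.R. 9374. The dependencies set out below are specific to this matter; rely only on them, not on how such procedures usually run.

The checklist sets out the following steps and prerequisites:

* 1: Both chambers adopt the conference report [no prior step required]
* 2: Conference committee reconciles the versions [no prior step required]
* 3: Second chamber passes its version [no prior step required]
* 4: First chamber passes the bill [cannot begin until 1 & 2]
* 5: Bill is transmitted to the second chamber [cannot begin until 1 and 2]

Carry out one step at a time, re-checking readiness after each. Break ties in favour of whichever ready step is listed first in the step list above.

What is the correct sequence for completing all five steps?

1 → 2 → 3 → 4 → 5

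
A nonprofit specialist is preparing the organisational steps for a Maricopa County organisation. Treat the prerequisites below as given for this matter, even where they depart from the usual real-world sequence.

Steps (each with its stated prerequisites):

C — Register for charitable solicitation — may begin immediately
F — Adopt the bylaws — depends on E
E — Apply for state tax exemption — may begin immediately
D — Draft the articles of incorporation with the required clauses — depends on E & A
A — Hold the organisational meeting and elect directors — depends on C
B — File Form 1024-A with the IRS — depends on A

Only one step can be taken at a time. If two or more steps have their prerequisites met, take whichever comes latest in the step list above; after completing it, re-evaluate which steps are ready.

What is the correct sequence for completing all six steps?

E F C A B D

Nothing is required for E and C. E is listed later → E first.
F now also ready, so the ready set is {F, C}; F is listed later → F.
Next only C has its prerequisites met → C.
A is the only step now ready → A.
Ready: B and D. B is listed later → B.
D needed A and E, now all done → D.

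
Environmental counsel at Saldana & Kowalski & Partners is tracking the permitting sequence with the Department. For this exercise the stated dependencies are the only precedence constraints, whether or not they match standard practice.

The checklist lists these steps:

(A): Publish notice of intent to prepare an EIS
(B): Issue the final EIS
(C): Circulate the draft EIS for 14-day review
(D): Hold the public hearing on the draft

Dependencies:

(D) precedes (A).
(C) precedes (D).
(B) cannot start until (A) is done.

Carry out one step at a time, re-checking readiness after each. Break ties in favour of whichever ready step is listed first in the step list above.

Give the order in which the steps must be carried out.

(C) has no prerequisites → (C) first.
(D) needed (C), now all done → (D).
(A) needed (D), now all done → (A).
(B) is the only step now ready → (B).

(C), (D), (A), (B)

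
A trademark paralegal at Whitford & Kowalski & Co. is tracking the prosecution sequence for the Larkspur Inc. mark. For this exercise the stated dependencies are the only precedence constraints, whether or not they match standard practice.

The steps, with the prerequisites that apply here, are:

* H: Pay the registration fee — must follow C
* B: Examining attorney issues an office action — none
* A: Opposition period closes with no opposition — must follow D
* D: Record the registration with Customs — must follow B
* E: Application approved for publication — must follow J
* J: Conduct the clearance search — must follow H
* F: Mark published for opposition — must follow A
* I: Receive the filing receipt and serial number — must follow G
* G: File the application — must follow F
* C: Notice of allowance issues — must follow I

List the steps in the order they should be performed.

B is the only step with nothing outstanding, so it goes first.
That leaves D as the only ready step → D.
That leaves A as the only ready step → A.
Next only F has its prerequisites met → F.
G needed F, now all done → G.
I needed G, now all done → I.
C needed I, now all done → C.
Next only H has its prerequisites met → H.
Next only J has its prerequisites met → J.
E is the only step now ready → E.

B, D, A, F, G, I, C, H, J, E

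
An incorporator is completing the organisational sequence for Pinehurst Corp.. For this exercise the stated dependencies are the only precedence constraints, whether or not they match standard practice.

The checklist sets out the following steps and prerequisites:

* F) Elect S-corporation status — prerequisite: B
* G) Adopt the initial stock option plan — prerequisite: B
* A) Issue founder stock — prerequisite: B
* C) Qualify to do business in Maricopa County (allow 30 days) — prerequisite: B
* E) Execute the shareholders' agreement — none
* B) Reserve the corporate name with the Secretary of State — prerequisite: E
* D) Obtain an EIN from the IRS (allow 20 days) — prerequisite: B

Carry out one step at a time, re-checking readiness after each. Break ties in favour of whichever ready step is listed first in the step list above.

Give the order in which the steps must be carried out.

E has no prerequisites → E first.
That leaves B as the only ready step → B.
Ready: F, G, A, C and D. F is listed earlier → F.
Ready: G, A, C and D. G is listed earlier → G.
Ready: A, C and D. A is listed earlier → A.
Now C and D have their prerequisites met. C is listed earlier, so C next.
D needed B, now all done → D.

E, B, F, G, A, C, D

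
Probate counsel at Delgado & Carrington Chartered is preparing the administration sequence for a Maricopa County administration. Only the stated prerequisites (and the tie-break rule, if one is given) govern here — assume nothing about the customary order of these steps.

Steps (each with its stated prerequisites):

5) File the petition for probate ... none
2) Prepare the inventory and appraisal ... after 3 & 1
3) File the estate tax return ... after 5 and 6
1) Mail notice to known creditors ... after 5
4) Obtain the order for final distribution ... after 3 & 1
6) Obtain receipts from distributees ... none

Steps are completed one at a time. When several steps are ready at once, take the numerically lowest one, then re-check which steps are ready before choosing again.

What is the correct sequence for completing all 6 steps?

5 1 6 3 2 4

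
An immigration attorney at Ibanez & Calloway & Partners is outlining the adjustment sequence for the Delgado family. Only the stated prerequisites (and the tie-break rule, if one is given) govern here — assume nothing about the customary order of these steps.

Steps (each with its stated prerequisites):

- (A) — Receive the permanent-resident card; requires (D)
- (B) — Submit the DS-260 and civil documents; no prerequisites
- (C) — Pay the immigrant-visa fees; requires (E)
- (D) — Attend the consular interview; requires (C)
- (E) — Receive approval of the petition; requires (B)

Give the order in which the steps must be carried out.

(B), (E), (C), (D), (A)

Only (B) has no prerequisites, so it is first.
(E) needed (B), now all done → (E).
Next only (C) has its prerequisites met → (C).
That leaves (D) as the only ready step → (D).
(A) needed (D), now all done → (A).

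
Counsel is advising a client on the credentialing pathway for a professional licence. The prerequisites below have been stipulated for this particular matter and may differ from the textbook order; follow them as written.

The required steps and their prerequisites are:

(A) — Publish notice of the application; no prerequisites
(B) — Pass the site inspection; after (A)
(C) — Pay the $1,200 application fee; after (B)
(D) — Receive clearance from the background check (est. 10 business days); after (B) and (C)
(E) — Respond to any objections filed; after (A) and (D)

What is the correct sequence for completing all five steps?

(A), (B), (C), (D), (E)

(A) has no prerequisites → (A) first.
(B) is the only step now ready → (B).
(C) needed (B), now all done → (C).
Next only (D) has its prerequisites met → (D).
(E) needed (A) and (D), now all done → (E).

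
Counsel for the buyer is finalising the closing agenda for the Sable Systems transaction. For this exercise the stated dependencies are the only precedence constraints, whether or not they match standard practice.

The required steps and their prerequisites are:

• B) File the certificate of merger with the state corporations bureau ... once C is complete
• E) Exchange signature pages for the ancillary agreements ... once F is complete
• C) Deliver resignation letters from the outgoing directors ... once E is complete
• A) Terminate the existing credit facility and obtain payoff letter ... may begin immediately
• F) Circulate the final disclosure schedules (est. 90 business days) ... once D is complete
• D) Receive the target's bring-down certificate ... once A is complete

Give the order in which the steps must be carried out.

A → D → F → E → C → B

A is the only step with nothing outstanding, so it goes first.
D is the only step now ready → D.
F needed D, now all done → F.
E is the only step now ready → E.
That leaves C as the only ready step → C.
That leaves B as the only ready step → B.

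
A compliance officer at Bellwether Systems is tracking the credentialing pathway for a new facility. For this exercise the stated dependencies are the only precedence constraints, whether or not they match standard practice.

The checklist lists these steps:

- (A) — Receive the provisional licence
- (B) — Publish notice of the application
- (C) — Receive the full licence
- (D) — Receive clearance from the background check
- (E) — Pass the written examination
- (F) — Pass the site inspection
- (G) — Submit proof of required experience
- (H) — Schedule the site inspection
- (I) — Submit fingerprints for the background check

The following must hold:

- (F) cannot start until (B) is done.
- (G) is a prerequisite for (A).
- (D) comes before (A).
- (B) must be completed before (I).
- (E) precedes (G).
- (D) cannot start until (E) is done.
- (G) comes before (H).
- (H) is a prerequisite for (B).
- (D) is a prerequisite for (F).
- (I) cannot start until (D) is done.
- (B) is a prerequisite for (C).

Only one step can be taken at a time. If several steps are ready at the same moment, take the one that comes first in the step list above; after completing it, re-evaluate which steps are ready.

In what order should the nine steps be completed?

(E), (D), (G), (A), (H), (B), (C), (F), (I)

(E) has no prerequisites → (E) first.
Ready: (D) and (G). (D) is listed earlier → (D).
That leaves (G) as the only ready step → (G).
(A) and (H) are both available; (A) is listed earlier → (A).
(H) is the only step now ready → (H).
That leaves (B) as the only ready step → (B).
Now (C), (F) and (I) have their prerequisites met. (C) is listed earlier, so (C) next.
Now (F) and (I) have their prerequisites met. (F) is listed earlier, so (F) next.
Next only (I) has its prerequisites met → (I).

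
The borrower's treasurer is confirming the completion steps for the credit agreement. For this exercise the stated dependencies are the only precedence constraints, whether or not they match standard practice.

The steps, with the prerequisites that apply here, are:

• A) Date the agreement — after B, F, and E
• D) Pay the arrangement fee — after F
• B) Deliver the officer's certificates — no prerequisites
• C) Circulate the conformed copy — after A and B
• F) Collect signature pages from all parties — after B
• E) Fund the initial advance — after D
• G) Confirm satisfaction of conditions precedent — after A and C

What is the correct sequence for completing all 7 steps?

B has no prerequisites → B first.
Next only F has its prerequisites met → F.
Next only D has its prerequisites met → D.
E is the only step now ready → E.
Next only A has its prerequisites met → A.
C is the only step now ready → C.
That leaves G as the only ready step → G.

B, F, D, E, A, C, G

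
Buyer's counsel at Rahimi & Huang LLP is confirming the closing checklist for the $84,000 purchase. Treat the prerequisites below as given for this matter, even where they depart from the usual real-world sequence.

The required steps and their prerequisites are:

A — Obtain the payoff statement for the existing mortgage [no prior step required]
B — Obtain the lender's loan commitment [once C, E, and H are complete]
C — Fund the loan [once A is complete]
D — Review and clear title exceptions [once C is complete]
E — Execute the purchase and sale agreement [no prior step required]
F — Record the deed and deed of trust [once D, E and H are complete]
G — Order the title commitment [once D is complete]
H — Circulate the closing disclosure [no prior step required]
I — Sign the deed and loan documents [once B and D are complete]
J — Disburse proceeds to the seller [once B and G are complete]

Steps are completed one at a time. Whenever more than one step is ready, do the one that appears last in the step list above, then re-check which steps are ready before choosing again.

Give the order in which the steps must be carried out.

H → E → A → C → D → G → F → B → J → I

Nothing is required for H, E and A. H is listed later → H first.
Ready: E and A. E is listed later → E.
That leaves A as the only ready step → A.
C needed A, now all done → C.
Now D and B have their prerequisites met. D is listed later, so D next.
G and F now also ready, so the ready set is {G, F, B}; G is listed later → G.
Now F and B have their prerequisites met. F is listed later, so F next.
B is the only step now ready → B.
Ready: J and I. J is listed later → J.
I needed D and B, now all done → I.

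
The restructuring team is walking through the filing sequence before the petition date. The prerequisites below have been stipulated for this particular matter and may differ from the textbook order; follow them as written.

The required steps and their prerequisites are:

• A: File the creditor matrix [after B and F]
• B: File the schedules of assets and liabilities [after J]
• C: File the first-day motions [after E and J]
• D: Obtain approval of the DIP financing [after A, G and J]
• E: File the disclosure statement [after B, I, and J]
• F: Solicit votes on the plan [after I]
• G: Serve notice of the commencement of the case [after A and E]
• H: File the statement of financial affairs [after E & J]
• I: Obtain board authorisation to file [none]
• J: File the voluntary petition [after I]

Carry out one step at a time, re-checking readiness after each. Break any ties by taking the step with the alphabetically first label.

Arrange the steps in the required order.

I has no prerequisites → I first.
Now F and J have their prerequisites met. F has the earlier label, so F next.
J needed I, now all done → J.
Next only B has its prerequisites met → B.
A and E are both available; A has the earlier label → A.
E needed B, I and J, now all done → E.
Now C, G and H have their prerequisites met. C has the earlier label, so C next.
Now G and H have their prerequisites met. G has the earlier label, so G next.
Ready: D and H. D has the earlier label → D.
H needed E and J, now all done → H.

I, F, J, B, A, E, C, G, D, H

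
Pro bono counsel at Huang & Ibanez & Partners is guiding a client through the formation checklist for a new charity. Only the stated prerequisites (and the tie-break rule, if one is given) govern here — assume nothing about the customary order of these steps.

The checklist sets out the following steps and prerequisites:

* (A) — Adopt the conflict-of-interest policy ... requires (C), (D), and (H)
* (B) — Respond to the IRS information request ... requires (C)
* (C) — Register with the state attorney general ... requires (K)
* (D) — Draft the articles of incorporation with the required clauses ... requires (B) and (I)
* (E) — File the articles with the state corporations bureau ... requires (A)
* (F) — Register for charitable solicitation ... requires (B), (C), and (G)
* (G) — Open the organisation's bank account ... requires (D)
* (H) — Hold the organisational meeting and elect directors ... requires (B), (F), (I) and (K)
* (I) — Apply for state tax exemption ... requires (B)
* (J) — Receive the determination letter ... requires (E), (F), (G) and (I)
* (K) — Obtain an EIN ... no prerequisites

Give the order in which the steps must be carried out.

Only (K) has no prerequisites, so it is first.
Next only (C) has its prerequisites met → (C).
(B) needed (C), now all done → (B).
That leaves (I) as the only ready step → (I).
Next only (D) has its prerequisites met → (D).
(G) is the only step now ready → (G).
Next only (F) has its prerequisites met → (F).
Next only (H) has its prerequisites met → (H).
(A) is the only step now ready → (A).
(E) needed (A), now all done → (E).
(J) needed (E), (F), (G) and (I), now all done → (J).

(K) → (C) → (B) → (I) → (D) → (G) → (F) → (H) → (A) → (E) → (J)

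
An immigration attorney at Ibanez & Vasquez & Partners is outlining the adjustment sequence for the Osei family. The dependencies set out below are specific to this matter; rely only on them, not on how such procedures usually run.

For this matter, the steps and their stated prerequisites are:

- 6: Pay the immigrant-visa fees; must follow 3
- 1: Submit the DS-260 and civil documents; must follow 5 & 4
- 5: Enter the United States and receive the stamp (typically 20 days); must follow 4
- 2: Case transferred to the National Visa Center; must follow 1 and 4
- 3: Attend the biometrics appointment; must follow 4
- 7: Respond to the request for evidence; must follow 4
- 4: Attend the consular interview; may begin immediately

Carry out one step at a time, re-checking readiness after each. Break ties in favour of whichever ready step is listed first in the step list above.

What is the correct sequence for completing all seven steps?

4, 5, 1, 2, 3, 6, 7

4 is the only step with nothing outstanding, so it goes first.
Now 5, 3 and 7 have their prerequisites met. 5 is listed earlier, so 5 next.
Ready: 1, 3 and 7. 1 is listed earlier → 1.
Ready: 2, 3 and 7. 2 is listed earlier → 2.
3 and 7 are both available; 3 is listed earlier → 3.
Ready: 6 and 7. 6 is listed earlier → 6.
Next only 7 has its prerequisites met → 7.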